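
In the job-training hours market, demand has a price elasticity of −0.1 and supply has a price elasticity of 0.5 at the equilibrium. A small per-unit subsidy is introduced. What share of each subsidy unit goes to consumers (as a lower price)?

For a small subsidy around the equilibrium, the benefit split depends on the relative slopes, which at a point are proportional to the elasticities.
Buyer share = εs/(εs + |εd|) = 0.5/(0.5 + 0.1) = 5/6; seller share = |εd|/(εs + |εd|) = 1/6.

Consumer share = 5/6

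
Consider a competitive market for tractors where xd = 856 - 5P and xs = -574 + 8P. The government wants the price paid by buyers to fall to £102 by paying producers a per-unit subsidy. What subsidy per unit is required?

Required subsidy s = £13 per unit

At a buyer price of 102, quantity demanded is 856 − 5·102 = 346.
Sellers supply 346 only when they receive Ps with -574 + 8·Ps = 346, i.e. Ps = 115.
s = Ps − Pb = 115 − 102 = 13.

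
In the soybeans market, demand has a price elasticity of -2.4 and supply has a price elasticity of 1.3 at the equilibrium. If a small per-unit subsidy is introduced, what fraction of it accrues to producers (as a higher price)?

For a small subsidy around the equilibrium, the benefit split depends on the relative slopes, which at a point are proportional to the elasticities.
Buyer share = εs/(εs + |εd|) = 1.3/(1.3 + 2.4) = 13/37; seller share = |εd|/(εs + |εd|) = 24/37.
So producers capture 24/37 of the subsidy.

Producer share = 24/37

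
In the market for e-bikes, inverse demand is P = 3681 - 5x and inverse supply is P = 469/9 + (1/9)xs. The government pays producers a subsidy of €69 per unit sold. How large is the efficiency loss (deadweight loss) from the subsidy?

Pre-subsidy: 3681 - 5x = 469/9 + (1/9)x gives x* = 710 and P* = 131.
With the subsidy, sellers receive Ps = Pb + 69 for each unit, where Pb is the price buyers pay.
On the curves, Pb = 3681 - 5x and Ps = 469/9 + (1/9)x; the wedge Ps − Pb = 69 gives 469/9 + (1/9)x − (3681 - 5x) = 69, so x' = 723.5.
Then Pb = 3681 − 5·723.5 = 63.5 and Ps = 469/9 + (1/9)·723.5 = 132.5.
The subsidy expands output by 723.5 − 710 = 13.5 past the efficient level; on those units the gap between marginal cost and willingness to pay runs from 0 up to 69.
DWL = ½ × 69 × 13.5 = 465.75.

Deadweight loss = €465.75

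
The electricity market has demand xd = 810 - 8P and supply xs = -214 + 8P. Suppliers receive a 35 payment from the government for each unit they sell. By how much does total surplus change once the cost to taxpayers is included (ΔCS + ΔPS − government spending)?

Net change in total surplus = -2450

Pre-subsidy: 810 - 8P = -214 + 8P gives P* = 64, x* = 298.
With the subsidy, sellers receive Ps = Pb + 35 for each unit, where Pb is the price buyers pay.
Supply in terms of Pb becomes xs = -214 + 8(Pb + 35) = 66 + 8Pb. Setting this equal to demand: 810 - 8Pb = 66 + 8Pb, so Pb = 46.5.
Sellers receive Ps = 46.5 + 35 = 81.5; x' = 810 − 8·46.5 = 438.
ΔCS = ½(298 + 438)(64 − 46.5) = 6440; ΔPS = ½(298 + 438)(81.5 − 64) = 6440.
Government spending = 35 × 438 = 15330.
Net change = 6440 + 6440 − 15330 = -2450. The loss equals the DWL triangle ½·35·140.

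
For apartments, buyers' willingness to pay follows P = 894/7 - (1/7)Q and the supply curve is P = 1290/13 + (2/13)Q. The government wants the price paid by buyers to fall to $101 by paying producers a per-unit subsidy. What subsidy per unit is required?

At a buyer price of 101, quantity demanded is 894 − 7·101 = 187.
Sellers supply 187 only when they receive Ps = 1290/13 + (2/13)·187 = 128.
s = Ps − Pb = 128 − 101 = 27.

Required subsidy s = $27 per unit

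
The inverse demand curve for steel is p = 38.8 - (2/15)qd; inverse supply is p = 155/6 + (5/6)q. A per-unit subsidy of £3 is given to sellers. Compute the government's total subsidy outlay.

Pre-subsidy: 38.8 - (2/15)q = 155/6 + (5/6)q gives q* = 389/29 and p* = 3220/87.
With the subsidy, sellers receive ps = pb + 3 for each unit, where pb is the price buyers pay.
On the curves, pb = 38.8 - (2/15)q and ps = 155/6 + (5/6)q; the wedge ps − pb = 3 gives 155/6 + (5/6)q − (38.8 - (2/15)q) = 3, so q' = 479/29.
Then pb = 38.8 − (2/15)·(479/29) = 3184/87 and ps = 155/6 + (5/6)·(479/29) = 3445/87.
Government outlay = subsidy × quantity = 3 × 479/29 = 1437/29.

Government cost = 1437/29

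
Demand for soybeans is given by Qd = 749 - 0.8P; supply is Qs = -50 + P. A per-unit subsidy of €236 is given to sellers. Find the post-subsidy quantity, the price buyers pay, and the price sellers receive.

Q' = 4489/9; buyers pay 2815/9; sellers receive 4939/9

Pre-subsidy: 749 - 0.8P = -50 + P gives P* = 3995/9, Q* = 3545/9.
With the subsidy, sellers receive Ps = Pb + 236 for each unit, where Pb is the price buyers pay.
Supply in terms of Pb becomes Qs = -50 + 1(Pb + 236) = 186 + Pb. Setting this equal to demand: 749 - 0.8Pb = 186 + Pb, so Pb = 2815/9.
Sellers receive Ps = 2815/9 + 236 = 4939/9; Q' = 749 − 0.8·(2815/9) = 4489/9.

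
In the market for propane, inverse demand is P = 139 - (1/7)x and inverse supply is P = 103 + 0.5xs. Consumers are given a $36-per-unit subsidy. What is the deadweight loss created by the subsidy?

Pre-subsidy: 139 - (1/7)x = 103 + 0.5x gives x* = 56 and P* = 131.
With the rebate, buyers effectively pay Pb = Ps − 36, where Ps is the price sellers receive.
On the curves, Pb = 139 - (1/7)x and Ps = 103 + 0.5x; the wedge Ps − Pb = 36 gives 103 + 0.5x − (139 - (1/7)x) = 36, so x' = 112.
Then Pb = 139 − (1/7)·112 = 123 and Ps = 103 + 0.5·112 = 159.
The subsidy expands output by 112 − 56 = 56 past the efficient level; on those units the gap between marginal cost and willingness to pay runs from 0 up to 36.
DWL = ½ × 36 × 56 = 1008.

Deadweight loss = $1008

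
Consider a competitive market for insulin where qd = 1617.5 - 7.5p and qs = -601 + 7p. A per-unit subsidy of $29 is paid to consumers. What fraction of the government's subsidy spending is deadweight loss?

Pre-subsidy: 1617.5 - 7.5p = -601 + 7p gives p* = 153, q* = 470.
With the rebate, buyers effectively pay pb = ps − 29, where ps is the price sellers receive.
Demand in terms of ps becomes qd = 1617.5 − 7.5(ps − 29) = 1835 - 7.5ps. Setting this equal to supply: 1835 - 7.5ps = -601 + 7ps, so ps = 168.
Buyers pay pb = 168 − 29 = 139; q' = -601 + 7·168 = 575.
ΔCS = ½(470 + 575)(153 − 139) = 7315; ΔPS = ½(470 + 575)(168 − 153) = 7837.5.
Government spending = 29 × 575 = 16675.
DWL = ½ × 29 × (575 − 470) = 1522.5; fraction = 1522.5 / 16675 = 21/230.

DWL / government spending = 21/230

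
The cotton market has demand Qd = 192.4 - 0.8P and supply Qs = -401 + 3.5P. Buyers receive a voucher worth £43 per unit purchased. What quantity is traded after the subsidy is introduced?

Pre-subsidy: 192.4 - 0.8P = -401 + 3.5P gives P* = 138, Q* = 82.
With the rebate, buyers effectively pay Pb = Ps − 43, where Ps is the price sellers receive.
Demand in terms of Ps becomes Qd = 192.4 − 0.8(Ps − 43) = 226.8 - 0.8Ps. Setting this equal to supply: 226.8 - 0.8Ps = -401 + 3.5Ps, so Ps = 146.
Buyers pay Pb = 146 − 43 = 103; Q' = -401 + 3.5·146 = 110.

Q' = 110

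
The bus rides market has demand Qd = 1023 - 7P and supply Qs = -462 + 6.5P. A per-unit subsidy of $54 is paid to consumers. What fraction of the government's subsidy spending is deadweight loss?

DWL / government spending = 91/435

Pre-subsidy: 1023 - 7P = -462 + 6.5P gives P* = 110, Q* = 253.
With the rebate, buyers effectively pay Pb = Ps − 54, where Ps is the price sellers receive.
Demand in terms of Ps becomes Qd = 1023 − 7(Ps − 54) = 1401 - 7Ps. Setting this equal to supply: 1401 - 7Ps = -462 + 6.5Ps, so Ps = 138.
Buyers pay Pb = 138 − 54 = 84; Q' = -462 + 6.5·138 = 435.
ΔCS = ½(253 + 435)(110 − 84) = 8944; ΔPS = ½(253 + 435)(138 − 110) = 9632.
Government spending = 54 × 435 = 23490.
DWL = ½ × 54 × (435 − 253) = 4914; fraction = 4914 / 23490 = 91/435.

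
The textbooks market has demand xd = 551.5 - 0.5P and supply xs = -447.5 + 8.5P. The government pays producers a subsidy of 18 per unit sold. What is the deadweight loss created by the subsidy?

Pre-subsidy: 551.5 - 0.5P = -447.5 + 8.5P gives P* = 111, x* = 496.
With the subsidy, sellers receive Ps = Pb + 18 for each unit, where Pb is the price buyers pay.
Supply in terms of Pb becomes xs = -447.5 + 8.5(Pb + 18) = -294.5 + 8.5Pb. Setting this equal to demand: 551.5 - 0.5Pb = -294.5 + 8.5Pb, so Pb = 94.
Sellers receive Ps = 94 + 18 = 112; x' = 551.5 − 0.5·94 = 504.5.
The subsidy expands output by 504.5 − 496 = 8.5 past the efficient level; on those units the gap between marginal cost and willingness to pay runs from 0 up to 18.
DWL = ½ × 18 × 8.5 = 76.5.

Deadweight loss = 76.5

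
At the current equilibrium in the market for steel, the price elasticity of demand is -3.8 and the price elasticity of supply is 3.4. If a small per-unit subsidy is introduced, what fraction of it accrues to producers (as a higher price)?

For a small subsidy around the equilibrium, the benefit split depends on the relative slopes, which at a point are proportional to the elasticities.
Buyer share = εs/(εs + |εd|) = 3.4/(3.4 + 3.8) = 17/36; seller share = |εd|/(εs + |εd|) = 19/36.
So producers capture 19/36 of the subsidy.

Producer share = 19/36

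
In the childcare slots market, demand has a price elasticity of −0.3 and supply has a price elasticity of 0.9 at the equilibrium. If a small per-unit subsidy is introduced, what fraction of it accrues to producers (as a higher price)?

For a small subsidy around the equilibrium, the benefit split depends on the relative slopes, which at a point are proportional to the elasticities.
Buyer share = εs/(εs + |εd|) = 0.9/(0.9 + 0.3) = 0.75; seller share = |εd|/(εs + |εd|) = 0.25.
So producers capture 0.25 of the subsidy.

Producer share = 0.25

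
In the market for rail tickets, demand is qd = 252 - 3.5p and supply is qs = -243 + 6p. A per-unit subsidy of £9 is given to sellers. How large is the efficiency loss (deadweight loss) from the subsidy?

Deadweight loss = 1701/19

Pre-subsidy: 252 - 3.5p = -243 + 6p gives p* = 990/19, q* = 1323/19.
With the subsidy, sellers receive ps = pb + 9 for each unit, where pb is the price buyers pay.
Supply in terms of pb becomes qs = -243 + 6(pb + 9) = -189 + 6pb. Setting this equal to demand: 252 - 3.5pb = -189 + 6pb, so pb = 882/19.
Sellers receive ps = 882/19 + 9 = 1053/19; q' = 252 − 3.5·(882/19) = 1701/19.
The subsidy expands output by 1701/19 − 1323/19 = 378/19 past the efficient level; on those units the gap between marginal cost and willingness to pay runs from 0 up to 9.
DWL = ½ × 9 × 378/19 = 1701/19.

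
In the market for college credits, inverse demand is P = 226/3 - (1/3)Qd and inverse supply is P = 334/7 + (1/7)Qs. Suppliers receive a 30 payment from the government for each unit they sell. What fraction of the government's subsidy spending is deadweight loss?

Pre-subsidy: 226/3 - (1/3)Q = 334/7 + (1/7)Q gives Q* = 58 and P* = 56.
With the subsidy, sellers receive Ps = Pb + 30 for each unit, where Pb is the price buyers pay.
On the curves, Pb = 226/3 - (1/3)Q and Ps = 334/7 + (1/7)Q; the wedge Ps − Pb = 30 gives 334/7 + (1/7)Q − (226/3 - (1/3)Q) = 30, so Q' = 121.
Then Pb = 226/3 − (1/3)·121 = 35 and Ps = 334/7 + (1/7)·121 = 65.
ΔCS = ½(58 + 121)(56 − 35) = 1879.5; ΔPS = ½(58 + 121)(65 − 56) = 805.5.
Government spending = 30 × 121 = 3630.
DWL = ½ × 30 × (121 − 58) = 945; fraction = 945 / 3630 = 63/242.

DWL / government spending = 63/242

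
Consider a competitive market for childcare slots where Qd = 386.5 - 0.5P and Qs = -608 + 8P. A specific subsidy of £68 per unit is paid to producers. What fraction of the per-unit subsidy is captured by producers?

Producer share = 1/17

Pre-subsidy: 386.5 - 0.5P = -608 + 8P gives P* = 117, Q* = 328.
With the subsidy, sellers receive Ps = Pb + 68 for each unit, where Pb is the price buyers pay.
Supply in terms of Pb becomes Qs = -608 + 8(Pb + 68) = -64 + 8Pb. Setting this equal to demand: 386.5 - 0.5Pb = -64 + 8Pb, so Pb = 53.
Sellers receive Ps = 53 + 68 = 121; Q' = 386.5 − 0.5·53 = 360.
Buyers' price falls by P* − Pb = 117 − 53 = 64; sellers' price rises by Ps − P* = 121 − 117 = 4.
So producers capture 4/68 = 1/17 of each unit of subsidy.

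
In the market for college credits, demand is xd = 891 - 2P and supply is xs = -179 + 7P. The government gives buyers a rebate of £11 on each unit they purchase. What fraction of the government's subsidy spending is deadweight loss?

Pre-subsidy: 891 - 2P = -179 + 7P gives P* = 1070/9, x* = 5879/9.
With the rebate, buyers effectively pay Pb = Ps − 11, where Ps is the price sellers receive.
Demand in terms of Ps becomes xd = 891 − 2(Ps − 11) = 913 - 2Ps. Setting this equal to supply: 913 - 2Ps = -179 + 7Ps, so Ps = 364/3.
Buyers pay Pb = 364/3 − 11 = 331/3; x' = -179 + 7·(364/3) = 2011/3.
ΔCS = ½(5879/9 + 2011/3)(1070/9 − 331/3) = 458612/81; ΔPS = ½(5879/9 + 2011/3)(364/3 − 1070/9) = 131032/81.
Government spending = 11 × 2011/3 = 22121/3.
DWL = ½ × 11 × (2011/3 − 5879/9) = 847/9; fraction = (847/9) / (22121/3) = 77/6033.

DWL / government spending = 77/6033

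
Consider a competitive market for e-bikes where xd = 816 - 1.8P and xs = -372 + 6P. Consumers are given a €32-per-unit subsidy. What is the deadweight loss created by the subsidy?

Deadweight loss = 9216/13

Pre-subsidy: 816 - 1.8P = -372 + 6P gives P* = 1980/13, x* = 7044/13.
With the rebate, buyers effectively pay Pb = Ps − 32, where Ps is the price sellers receive.
Demand in terms of Ps becomes xd = 816 − 1.8(Ps − 32) = 873.6 - 1.8Ps. Setting this equal to supply: 873.6 - 1.8Ps = -372 + 6Ps, so Ps = 2076/13.
Buyers pay Pb = 2076/13 − 32 = 1660/13; x' = -372 + 6·(2076/13) = 7620/13.
The subsidy expands output by 7620/13 − 7044/13 = 576/13 past the efficient level; on those units the gap between marginal cost and willingness to pay runs from 0 up to 32.
DWL = ½ × 32 × 576/13 = 9216/13.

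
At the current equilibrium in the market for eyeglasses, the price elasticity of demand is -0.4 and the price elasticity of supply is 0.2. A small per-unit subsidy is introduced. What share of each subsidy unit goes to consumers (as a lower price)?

Consumer share = 1/3

For a small subsidy around the equilibrium, the benefit split depends on the relative slopes, which at a point are proportional to the elasticities.
Buyer share = εs/(εs + |εd|) = 0.2/(0.2 + 0.4) = 1/3; seller share = |εd|/(εs + |εd|) = 2/3.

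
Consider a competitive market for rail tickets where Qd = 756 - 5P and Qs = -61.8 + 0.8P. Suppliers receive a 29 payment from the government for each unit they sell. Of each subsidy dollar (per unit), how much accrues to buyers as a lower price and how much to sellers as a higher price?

Pre-subsidy: 756 - 5P = -61.8 + 0.8P gives P* = 141, Q* = 51.
With the subsidy, sellers receive Ps = Pb + 29 for each unit, where Pb is the price buyers pay.
Supply in terms of Pb becomes Qs = -61.8 + 0.8(Pb + 29) = -38.6 + 0.8Pb. Setting this equal to demand: 756 - 5Pb = -38.6 + 0.8Pb, so Pb = 137.
Sellers receive Ps = 137 + 29 = 166; Q' = 756 − 5·137 = 71.
Buyers' price falls by P* − Pb = 141 − 137 = 4; sellers' price rises by Ps − P* = 166 − 141 = 25.

Buyers gain 4 per unit; sellers gain 25 per unit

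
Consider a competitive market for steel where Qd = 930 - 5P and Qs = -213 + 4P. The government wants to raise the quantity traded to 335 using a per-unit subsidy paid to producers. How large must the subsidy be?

Required subsidy s = 18 per unit

At Q = 335, invert demand for the buyer price: Pb = (930 − 335)/5 = 119; invert supply for the seller price: Ps = (335 − (-213))/4 = 137.
The subsidy must fill the gap: s = Ps − Pb = 137 − 119 = 18.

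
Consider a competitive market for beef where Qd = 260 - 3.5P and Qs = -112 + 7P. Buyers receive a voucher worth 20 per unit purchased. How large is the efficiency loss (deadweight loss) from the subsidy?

Deadweight loss = 1400/3

Pre-subsidy: 260 - 3.5P = -112 + 7P gives P* = 248/7, Q* = 136.
With the rebate, buyers effectively pay Pb = Ps − 20, where Ps is the price sellers receive.
Demand in terms of Ps becomes Qd = 260 − 3.5(Ps − 20) = 330 - 3.5Ps. Setting this equal to supply: 330 - 3.5Ps = -112 + 7Ps, so Ps = 884/21.
Buyers pay Pb = 884/21 − 20 = 464/21; Q' = -112 + 7·(884/21) = 548/3.
The subsidy expands output by 548/3 − 136 = 140/3 past the efficient level; on those units the gap between marginal cost and willingness to pay runs from 0 up to 20.
DWL = ½ × 20 × 140/3 = 1400/3.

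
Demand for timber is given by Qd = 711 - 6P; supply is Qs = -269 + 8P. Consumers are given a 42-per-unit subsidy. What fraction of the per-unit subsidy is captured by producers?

Pre-subsidy: 711 - 6P = -269 + 8P gives P* = 70, Q* = 291.
With the rebate, buyers effectively pay Pb = Ps − 42, where Ps is the price sellers receive.
Demand in terms of Ps becomes Qd = 711 − 6(Ps − 42) = 963 - 6Ps. Setting this equal to supply: 963 - 6Ps = -269 + 8Ps, so Ps = 88.
Buyers pay Pb = 88 − 42 = 46; Q' = -269 + 8·88 = 435.
Buyers' price falls by P* − Pb = 70 − 46 = 24; sellers' price rises by Ps − P* = 88 − 70 = 18.
So producers capture 18/42 = 3/7 of each unit of subsidy.

Producer share = 3/7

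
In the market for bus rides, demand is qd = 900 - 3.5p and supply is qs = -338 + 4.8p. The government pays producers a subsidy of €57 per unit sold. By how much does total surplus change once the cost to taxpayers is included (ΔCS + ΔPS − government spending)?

Net change in total surplus = -272916/83

Pre-subsidy: 900 - 3.5p = -338 + 4.8p gives p* = 12380/83, q* = 31370/83.
With the subsidy, sellers receive ps = pb + 57 for each unit, where pb is the price buyers pay.
Supply in terms of pb becomes qs = -338 + 4.8(pb + 57) = -64.4 + 4.8pb. Setting this equal to demand: 900 - 3.5pb = -64.4 + 4.8pb, so pb = 9644/83.
Sellers receive ps = 9644/83 + 57 = 14375/83; q' = 900 − 3.5·(9644/83) = 40946/83.
ΔCS = ½(31370/83 + 40946/83)(12380/83 − 9644/83) = 98928288/6889; ΔPS = ½(31370/83 + 40946/83)(14375/83 − 12380/83) = 72135210/6889.
Government spending = 57 × 40946/83 = 2333922/83.
Net change = 98928288/6889 + 72135210/6889 − 2333922/83 = -272916/83. The loss equals the DWL triangle ½·57·9576/83.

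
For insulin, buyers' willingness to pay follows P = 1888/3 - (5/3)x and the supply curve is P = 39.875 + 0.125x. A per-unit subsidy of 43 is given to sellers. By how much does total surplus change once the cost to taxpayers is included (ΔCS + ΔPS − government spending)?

Net change in total surplus = -516

Pre-subsidy: 1888/3 - (5/3)x = 39.875 + 0.125x gives x* = 329 and P* = 81.
With the subsidy, sellers receive Ps = Pb + 43 for each unit, where Pb is the price buyers pay.
On the curves, Pb = 1888/3 - (5/3)x and Ps = 39.875 + 0.125x; the wedge Ps − Pb = 43 gives 39.875 + 0.125x − (1888/3 - (5/3)x) = 43, so x' = 353.
Then Pb = 1888/3 − (5/3)·353 = 41 and Ps = 39.875 + 0.125·353 = 84.
ΔCS = ½(329 + 353)(81 − 41) = 13640; ΔPS = ½(329 + 353)(84 − 81) = 1023.
Government spending = 43 × 353 = 15179.
Net change = 13640 + 1023 − 15179 = -516. The loss equals the DWL triangle ½·43·24.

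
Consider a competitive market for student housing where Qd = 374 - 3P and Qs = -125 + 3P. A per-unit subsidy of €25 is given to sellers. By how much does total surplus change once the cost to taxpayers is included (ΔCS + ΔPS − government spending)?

Pre-subsidy: 374 - 3P = -125 + 3P gives P* = 499/6, Q* = 124.5.
With the subsidy, sellers receive Ps = Pb + 25 for each unit, where Pb is the price buyers pay.
Supply in terms of Pb becomes Qs = -125 + 3(Pb + 25) = -50 + 3Pb. Setting this equal to demand: 374 - 3Pb = -50 + 3Pb, so Pb = 212/3.
Sellers receive Ps = 212/3 + 25 = 287/3; Q' = 374 − 3·(212/3) = 162.
ΔCS = ½(124.5 + 162)(499/6 − 212/3) = 1790.625; ΔPS = ½(124.5 + 162)(287/3 − 499/6) = 1790.625.
Government spending = 25 × 162 = 4050.
Net change = 1790.625 + 1790.625 − 4050 = -468.75. The loss equals the DWL triangle ½·25·37.5.

Net change in total surplus = -€468.75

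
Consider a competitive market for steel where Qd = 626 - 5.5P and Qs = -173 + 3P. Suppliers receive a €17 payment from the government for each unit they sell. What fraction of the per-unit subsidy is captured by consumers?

Consumer share = 6/17

Pre-subsidy: 626 - 5.5P = -173 + 3P gives P* = 94, Q* = 109.
With the subsidy, sellers receive Ps = Pb + 17 for each unit, where Pb is the price buyers pay.
Supply in terms of Pb becomes Qs = -173 + 3(Pb + 17) = -122 + 3Pb. Setting this equal to demand: 626 - 5.5Pb = -122 + 3Pb, so Pb = 88.
Sellers receive Ps = 88 + 17 = 105; Q' = 626 − 5.5·88 = 142.
Buyers' price falls by P* − Pb = 94 − 88 = 6; sellers' price rises by Ps − P* = 105 − 94 = 11.
So consumers capture 6/17 = 6/17 of each unit of subsidy.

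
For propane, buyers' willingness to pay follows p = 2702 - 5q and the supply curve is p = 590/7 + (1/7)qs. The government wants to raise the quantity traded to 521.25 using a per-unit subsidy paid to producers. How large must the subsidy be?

At q = 521.25, from the demand curve buyers pay pb = 2702 − 5·521.25 = 95.75; from the supply curve sellers need ps = 590/7 + (1/7)·521.25 = 158.75.
The subsidy must fill the gap: s = ps − pb = 158.75 − 95.75 = 63.

Required subsidy s = 63 per unit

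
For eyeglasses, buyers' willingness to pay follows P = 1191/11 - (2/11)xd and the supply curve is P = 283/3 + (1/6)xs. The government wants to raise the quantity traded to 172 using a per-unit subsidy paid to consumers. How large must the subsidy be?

Required subsidy s = 46 per unit

At x = 172, from the demand curve buyers pay Pb = 1191/11 − (2/11)·172 = 77; from the supply curve sellers need Ps = 283/3 + (1/6)·172 = 123.
The subsidy must fill the gap: s = Ps − Pb = 123 − 77 = 46.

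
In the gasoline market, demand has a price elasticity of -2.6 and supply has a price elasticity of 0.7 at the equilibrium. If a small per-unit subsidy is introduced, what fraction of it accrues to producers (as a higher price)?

For a small subsidy around the equilibrium, the benefit split depends on the relative slopes, which at a point are proportional to the elasticities.
Buyer share = εs/(εs + |εd|) = 0.7/(0.7 + 2.6) = 7/33; seller share = |εd|/(εs + |εd|) = 26/33.
So producers capture 26/33 of the subsidy.

Producer share = 26/33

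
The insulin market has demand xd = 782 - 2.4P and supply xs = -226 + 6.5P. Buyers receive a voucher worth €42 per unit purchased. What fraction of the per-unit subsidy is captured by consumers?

Consumer share = 65/89

Pre-subsidy: 782 - 2.4P = -226 + 6.5P gives P* = 10080/89, x* = 45406/89.
With the rebate, buyers effectively pay Pb = Ps − 42, where Ps is the price sellers receive.
Demand in terms of Ps becomes xd = 782 − 2.4(Ps − 42) = 882.8 - 2.4Ps. Setting this equal to supply: 882.8 - 2.4Ps = -226 + 6.5Ps, so Ps = 11088/89.
Buyers pay Pb = 11088/89 − 42 = 7350/89; x' = -226 + 6.5·(11088/89) = 51958/89.
Buyers' price falls by P* − Pb = 10080/89 − 7350/89 = 2730/89; sellers' price rises by Ps − P* = 11088/89 − 10080/89 = 1008/89.
So consumers capture (2730/89)/42 = 65/89 of each unit of subsidy.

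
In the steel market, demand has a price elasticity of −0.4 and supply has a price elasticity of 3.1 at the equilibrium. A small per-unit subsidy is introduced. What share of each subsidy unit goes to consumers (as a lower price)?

Consumer share = 31/35

For a small subsidy around the equilibrium, the benefit split depends on the relative slopes, which at a point are proportional to the elasticities.
Buyer share = εs/(εs + |εd|) = 3.1/(3.1 + 0.4) = 31/35; seller share = |εd|/(εs + |εd|) = 4/35.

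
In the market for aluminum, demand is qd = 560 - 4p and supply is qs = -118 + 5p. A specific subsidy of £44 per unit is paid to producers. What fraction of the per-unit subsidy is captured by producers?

Pre-subsidy: 560 - 4p = -118 + 5p gives p* = 226/3, q* = 776/3.
With the subsidy, sellers receive ps = pb + 44 for each unit, where pb is the price buyers pay.
Supply in terms of pb becomes qs = -118 + 5(pb + 44) = 102 + 5pb. Setting this equal to demand: 560 - 4pb = 102 + 5pb, so pb = 458/9.
Sellers receive ps = 458/9 + 44 = 854/9; q' = 560 − 4·(458/9) = 3208/9.
Buyers' price falls by p* − pb = 226/3 − 458/9 = 220/9; sellers' price rises by ps − p* = 854/9 − 226/3 = 176/9.
So producers capture (176/9)/44 = 4/9 of each unit of subsidy.

Producer share = 4/9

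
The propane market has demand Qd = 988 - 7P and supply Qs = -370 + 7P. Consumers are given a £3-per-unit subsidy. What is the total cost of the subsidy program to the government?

Pre-subsidy: 988 - 7P = -370 + 7P gives P* = 97, Q* = 309.
With the rebate, buyers effectively pay Pb = Ps − 3, where Ps is the price sellers receive.
Demand in terms of Ps becomes Qd = 988 − 7(Ps − 3) = 1009 - 7Ps. Setting this equal to supply: 1009 - 7Ps = -370 + 7Ps, so Ps = 98.5.
Buyers pay Pb = 98.5 − 3 = 95.5; Q' = -370 + 7·98.5 = 319.5.
Government outlay = subsidy × quantity = 3 × 319.5 = 958.5.

Government cost = £958.5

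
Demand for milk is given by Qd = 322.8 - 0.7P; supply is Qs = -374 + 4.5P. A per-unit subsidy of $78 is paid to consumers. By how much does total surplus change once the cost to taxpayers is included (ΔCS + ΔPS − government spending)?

Pre-subsidy: 322.8 - 0.7P = -374 + 4.5P gives P* = 134, Q* = 229.
With the rebate, buyers effectively pay Pb = Ps − 78, where Ps is the price sellers receive.
Demand in terms of Ps becomes Qd = 322.8 − 0.7(Ps − 78) = 377.4 - 0.7Ps. Setting this equal to supply: 377.4 - 0.7Ps = -374 + 4.5Ps, so Ps = 144.5.
Buyers pay Pb = 144.5 − 78 = 66.5; Q' = -374 + 4.5·144.5 = 276.25.
ΔCS = ½(229 + 276.25)(134 − 66.5) = 17052.1875; ΔPS = ½(229 + 276.25)(144.5 − 134) = 2652.5625.
Government spending = 78 × 276.25 = 21547.5.
Net change = 17052.1875 + 2652.5625 − 21547.5 = -1842.75. The loss equals the DWL triangle ½·78·47.25.

Net change in total surplus = -$1842.75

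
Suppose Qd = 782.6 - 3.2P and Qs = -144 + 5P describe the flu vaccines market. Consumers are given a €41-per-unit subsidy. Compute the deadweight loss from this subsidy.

Pre-subsidy: 782.6 - 3.2P = -144 + 5P gives P* = 113, Q* = 421.
With the rebate, buyers effectively pay Pb = Ps − 41, where Ps is the price sellers receive.
Demand in terms of Ps becomes Qd = 782.6 − 3.2(Ps − 41) = 913.8 - 3.2Ps. Setting this equal to supply: 913.8 - 3.2Ps = -144 + 5Ps, so Ps = 129.
Buyers pay Pb = 129 − 41 = 88; Q' = -144 + 5·129 = 501.
The subsidy expands output by 501 − 421 = 80 past the efficient level; on those units the gap between marginal cost and willingness to pay runs from 0 up to 41.
DWL = ½ × 41 × 80 = 1640.

Deadweight loss = €1640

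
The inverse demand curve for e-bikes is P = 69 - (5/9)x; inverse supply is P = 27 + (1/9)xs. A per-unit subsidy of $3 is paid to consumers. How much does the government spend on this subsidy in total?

Government cost = $202.5

Pre-subsidy: 69 - (5/9)x = 27 + (1/9)x gives x* = 63 and P* = 34.
With the rebate, buyers effectively pay Pb = Ps − 3, where Ps is the price sellers receive.
On the curves, Pb = 69 - (5/9)x and Ps = 27 + (1/9)x; the wedge Ps − Pb = 3 gives 27 + (1/9)x − (69 - (5/9)x) = 3, so x' = 67.5.
Then Pb = 69 − (5/9)·67.5 = 31.5 and Ps = 27 + (1/9)·67.5 = 34.5.
Government outlay = subsidy × quantity = 3 × 67.5 = 202.5.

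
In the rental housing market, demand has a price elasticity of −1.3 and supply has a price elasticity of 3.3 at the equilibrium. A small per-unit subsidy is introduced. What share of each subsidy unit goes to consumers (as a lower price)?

For a small subsidy around the equilibrium, the benefit split depends on the relative slopes, which at a point are proportional to the elasticities.
Buyer share = εs/(εs + |εd|) = 3.3/(3.3 + 1.3) = 33/46; seller share = |εd|/(εs + |εd|) = 13/46.

Consumer share = 33/46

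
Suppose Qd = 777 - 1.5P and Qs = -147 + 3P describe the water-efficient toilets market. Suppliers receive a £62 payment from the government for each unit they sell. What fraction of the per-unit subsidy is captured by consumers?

Pre-subsidy: 777 - 1.5P = -147 + 3P gives P* = 616/3, Q* = 469.
With the subsidy, sellers receive Ps = Pb + 62 for each unit, where Pb is the price buyers pay.
Supply in terms of Pb becomes Qs = -147 + 3(Pb + 62) = 39 + 3Pb. Setting this equal to demand: 777 - 1.5Pb = 39 + 3Pb, so Pb = 164.
Sellers receive Ps = 164 + 62 = 226; Q' = 777 − 1.5·164 = 531.
Buyers' price falls by P* − Pb = 616/3 − 164 = 124/3; sellers' price rises by Ps − P* = 226 − 616/3 = 62/3.
So consumers capture (124/3)/62 = 2/3 of each unit of subsidy.

Consumer share = 2/3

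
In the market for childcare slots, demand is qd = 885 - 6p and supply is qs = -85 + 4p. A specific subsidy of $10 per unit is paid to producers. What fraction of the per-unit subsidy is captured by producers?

Pre-subsidy: 885 - 6p = -85 + 4p gives p* = 97, q* = 303.
With the subsidy, sellers receive ps = pb + 10 for each unit, where pb is the price buyers pay.
Supply in terms of pb becomes qs = -85 + 4(pb + 10) = -45 + 4pb. Setting this equal to demand: 885 - 6pb = -45 + 4pb, so pb = 93.
Sellers receive ps = 93 + 10 = 103; q' = 885 − 6·93 = 327.
Buyers' price falls by p* − pb = 97 − 93 = 4; sellers' price rises by ps − p* = 103 − 97 = 6.
So producers capture 6/10 = 0.6 of each unit of subsidy.

Producer share = 0.6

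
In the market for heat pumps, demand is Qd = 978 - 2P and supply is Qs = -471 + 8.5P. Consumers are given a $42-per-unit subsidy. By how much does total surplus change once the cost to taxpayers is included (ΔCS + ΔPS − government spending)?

Pre-subsidy: 978 - 2P = -471 + 8.5P gives P* = 138, Q* = 702.
With the rebate, buyers effectively pay Pb = Ps − 42, where Ps is the price sellers receive.
Demand in terms of Ps becomes Qd = 978 − 2(Ps − 42) = 1062 - 2Ps. Setting this equal to supply: 1062 - 2Ps = -471 + 8.5Ps, so Ps = 146.
Buyers pay Pb = 146 − 42 = 104; Q' = -471 + 8.5·146 = 770.
ΔCS = ½(702 + 770)(138 − 104) = 25024; ΔPS = ½(702 + 770)(146 − 138) = 5888.
Government spending = 42 × 770 = 32340.
Net change = 25024 + 5888 − 32340 = -1428. The loss equals the DWL triangle ½·42·68.

Net change in total surplus = -$1428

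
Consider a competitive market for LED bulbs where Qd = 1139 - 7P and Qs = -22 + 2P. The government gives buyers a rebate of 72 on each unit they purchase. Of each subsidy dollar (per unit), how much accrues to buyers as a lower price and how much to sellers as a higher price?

Buyers gain 16 per unit; sellers gain 56 per unit

Pre-subsidy: 1139 - 7P = -22 + 2P gives P* = 129, Q* = 236.
With the rebate, buyers effectively pay Pb = Ps − 72, where Ps is the price sellers receive.
Demand in terms of Ps becomes Qd = 1139 − 7(Ps − 72) = 1643 - 7Ps. Setting this equal to supply: 1643 - 7Ps = -22 + 2Ps, so Ps = 185.
Buyers pay Pb = 185 − 72 = 113; Q' = -22 + 2·185 = 348.
Buyers' price falls by P* − Pb = 129 − 113 = 16; sellers' price rises by Ps − P* = 185 − 129 = 56.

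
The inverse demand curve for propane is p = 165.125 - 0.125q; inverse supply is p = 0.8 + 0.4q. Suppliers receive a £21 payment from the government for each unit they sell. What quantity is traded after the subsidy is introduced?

q' = 353

Pre-subsidy: 165.125 - 0.125q = 0.8 + 0.4q gives q* = 313 and p* = 126.
With the subsidy, sellers receive ps = pb + 21 for each unit, where pb is the price buyers pay.
On the curves, pb = 165.125 - 0.125q and ps = 0.8 + 0.4q; the wedge ps − pb = 21 gives 0.8 + 0.4q − (165.125 - 0.125q) = 21, so q' = 353.
Then pb = 165.125 − 0.125·353 = 121 and ps = 0.8 + 0.4·353 = 142.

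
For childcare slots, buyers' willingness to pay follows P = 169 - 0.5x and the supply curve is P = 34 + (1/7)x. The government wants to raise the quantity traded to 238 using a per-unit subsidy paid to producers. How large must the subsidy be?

At x = 238, from the demand curve buyers pay Pb = 169 − 0.5·238 = 50; from the supply curve sellers need Ps = 34 + (1/7)·238 = 68.
The subsidy must fill the gap: s = Ps − Pb = 68 − 50 = 18.

Required subsidy s = 18 per unit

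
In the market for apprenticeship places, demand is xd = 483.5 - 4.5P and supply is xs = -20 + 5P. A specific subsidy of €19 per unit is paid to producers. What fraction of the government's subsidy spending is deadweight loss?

Pre-subsidy: 483.5 - 4.5P = -20 + 5P gives P* = 53, x* = 245.
With the subsidy, sellers receive Ps = Pb + 19 for each unit, where Pb is the price buyers pay.
Supply in terms of Pb becomes xs = -20 + 5(Pb + 19) = 75 + 5Pb. Setting this equal to demand: 483.5 - 4.5Pb = 75 + 5Pb, so Pb = 43.
Sellers receive Ps = 43 + 19 = 62; x' = 483.5 − 4.5·43 = 290.
ΔCS = ½(245 + 290)(53 − 43) = 2675; ΔPS = ½(245 + 290)(62 − 53) = 2407.5.
Government spending = 19 × 290 = 5510.
DWL = ½ × 19 × (290 − 245) = 427.5; fraction = 427.5 / 5510 = 9/116.

DWL / government spending = 9/116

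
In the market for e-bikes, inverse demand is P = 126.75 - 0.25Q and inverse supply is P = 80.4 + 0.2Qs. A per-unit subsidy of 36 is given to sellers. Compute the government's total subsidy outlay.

Pre-subsidy: 126.75 - 0.25Q = 80.4 + 0.2Q gives Q* = 103 and P* = 101.
With the subsidy, sellers receive Ps = Pb + 36 for each unit, where Pb is the price buyers pay.
On the curves, Pb = 126.75 - 0.25Q and Ps = 80.4 + 0.2Q; the wedge Ps − Pb = 36 gives 80.4 + 0.2Q − (126.75 - 0.25Q) = 36, so Q' = 183.
Then Pb = 126.75 − 0.25·183 = 81 and Ps = 80.4 + 0.2·183 = 117.
Government outlay = subsidy × quantity = 36 × 183 = 6588.

Government cost = 6588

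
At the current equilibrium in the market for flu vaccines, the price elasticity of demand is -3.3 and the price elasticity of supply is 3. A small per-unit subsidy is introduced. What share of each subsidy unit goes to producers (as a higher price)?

For a small subsidy around the equilibrium, the benefit split depends on the relative slopes, which at a point are proportional to the elasticities.
Buyer share = εs/(εs + |εd|) = 3/(3 + 3.3) = 10/21; seller share = |εd|/(εs + |εd|) = 11/21.
So producers capture 11/21 of the subsidy.

Producer share = 11/21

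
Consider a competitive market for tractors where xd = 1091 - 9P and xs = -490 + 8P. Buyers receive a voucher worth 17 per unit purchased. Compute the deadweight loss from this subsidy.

Pre-subsidy: 1091 - 9P = -490 + 8P gives P* = 93, x* = 254.
With the rebate, buyers effectively pay Pb = Ps − 17, where Ps is the price sellers receive.
Demand in terms of Ps becomes xd = 1091 − 9(Ps − 17) = 1244 - 9Ps. Setting this equal to supply: 1244 - 9Ps = -490 + 8Ps, so Ps = 102.
Buyers pay Pb = 102 − 17 = 85; x' = -490 + 8·102 = 326.
The subsidy expands output by 326 − 254 = 72 past the efficient level; on those units the gap between marginal cost and willingness to pay runs from 0 up to 17.
DWL = ½ × 17 × 72 = 612.

Deadweight loss = 612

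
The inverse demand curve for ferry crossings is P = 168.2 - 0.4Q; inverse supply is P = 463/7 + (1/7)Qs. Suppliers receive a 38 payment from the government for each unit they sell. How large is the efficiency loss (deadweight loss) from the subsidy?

Pre-subsidy: 168.2 - 0.4Q = 463/7 + (1/7)Q gives Q* = 188 and P* = 93.
With the subsidy, sellers receive Ps = Pb + 38 for each unit, where Pb is the price buyers pay.
On the curves, Pb = 168.2 - 0.4Q and Ps = 463/7 + (1/7)Q; the wedge Ps − Pb = 38 gives 463/7 + (1/7)Q − (168.2 - 0.4Q) = 38, so Q' = 258.
Then Pb = 168.2 − 0.4·258 = 65 and Ps = 463/7 + (1/7)·258 = 103.
The subsidy expands output by 258 − 188 = 70 past the efficient level; on those units the gap between marginal cost and willingness to pay runs from 0 up to 38.
DWL = ½ × 38 × 70 = 1330.

Deadweight loss = 1330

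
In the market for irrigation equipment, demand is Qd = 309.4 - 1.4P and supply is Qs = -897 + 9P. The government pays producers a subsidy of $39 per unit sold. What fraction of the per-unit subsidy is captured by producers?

Pre-subsidy: 309.4 - 1.4P = -897 + 9P gives P* = 116, Q* = 147.
With the subsidy, sellers receive Ps = Pb + 39 for each unit, where Pb is the price buyers pay.
Supply in terms of Pb becomes Qs = -897 + 9(Pb + 39) = -546 + 9Pb. Setting this equal to demand: 309.4 - 1.4Pb = -546 + 9Pb, so Pb = 82.25.
Sellers receive Ps = 82.25 + 39 = 121.25; Q' = 309.4 − 1.4·82.25 = 194.25.
Buyers' price falls by P* − Pb = 116 − 82.25 = 33.75; sellers' price rises by Ps − P* = 121.25 − 116 = 5.25.
So producers capture 5.25/39 = 7/52 of each unit of subsidy.

Producer share = 7/52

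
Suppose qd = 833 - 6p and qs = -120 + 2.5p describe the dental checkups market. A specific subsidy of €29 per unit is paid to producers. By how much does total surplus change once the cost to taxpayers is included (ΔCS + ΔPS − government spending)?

Pre-subsidy: 833 - 6p = -120 + 2.5p gives p* = 1906/17, q* = 2725/17.
With the subsidy, sellers receive ps = pb + 29 for each unit, where pb is the price buyers pay.
Supply in terms of pb becomes qs = -120 + 2.5(pb + 29) = -47.5 + 2.5pb. Setting this equal to demand: 833 - 6pb = -47.5 + 2.5pb, so pb = 1761/17.
Sellers receive ps = 1761/17 + 29 = 2254/17; q' = 833 − 6·(1761/17) = 3595/17.
ΔCS = ½(2725/17 + 3595/17)(1906/17 − 1761/17) = 458200/289; ΔPS = ½(2725/17 + 3595/17)(2254/17 − 1906/17) = 1099680/289.
Government spending = 29 × 3595/17 = 104255/17.
Net change = 458200/289 + 1099680/289 − 104255/17 = -12615/17. The loss equals the DWL triangle ½·29·870/17.

Net change in total surplus = -12615/17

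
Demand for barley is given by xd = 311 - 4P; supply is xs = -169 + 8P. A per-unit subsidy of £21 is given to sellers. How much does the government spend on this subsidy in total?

Government cost = £4347

Pre-subsidy: 311 - 4P = -169 + 8P gives P* = 40, x* = 151.
With the subsidy, sellers receive Ps = Pb + 21 for each unit, where Pb is the price buyers pay.
Supply in terms of Pb becomes xs = -169 + 8(Pb + 21) = -1 + 8Pb. Setting this equal to demand: 311 - 4Pb = -1 + 8Pb, so Pb = 26.
Sellers receive Ps = 26 + 21 = 47; x' = 311 − 4·26 = 207.
Government outlay = subsidy × quantity = 21 × 207 = 4347.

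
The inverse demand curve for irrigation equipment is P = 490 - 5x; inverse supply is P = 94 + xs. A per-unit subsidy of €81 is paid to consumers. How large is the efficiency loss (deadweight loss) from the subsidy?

Deadweight loss = €546.75

Pre-subsidy: 490 - 5x = 94 + x gives x* = 66 and P* = 160.
With the rebate, buyers effectively pay Pb = Ps − 81, where Ps is the price sellers receive.
On the curves, Pb = 490 - 5x and Ps = 94 + x; the wedge Ps − Pb = 81 gives 94 + x − (490 - 5x) = 81, so x' = 79.5.
Then Pb = 490 − 5·79.5 = 92.5 and Ps = 94 + 1·79.5 = 173.5.
The subsidy expands output by 79.5 − 66 = 13.5 past the efficient level; on those units the gap between marginal cost and willingness to pay runs from 0 up to 81.
DWL = ½ × 81 × 13.5 = 546.75.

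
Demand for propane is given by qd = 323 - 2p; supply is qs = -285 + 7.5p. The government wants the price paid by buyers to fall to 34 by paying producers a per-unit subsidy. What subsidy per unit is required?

At a buyer price of 34, quantity demanded is 323 − 2·34 = 255.
Sellers supply 255 only when they receive ps with -285 + 7.5·ps = 255, i.e. ps = 72.
s = ps − pb = 72 − 34 = 38.

Required subsidy s = 38 per unit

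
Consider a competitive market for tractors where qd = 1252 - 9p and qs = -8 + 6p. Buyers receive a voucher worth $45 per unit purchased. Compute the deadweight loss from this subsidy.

Pre-subsidy: 1252 - 9p = -8 + 6p gives p* = 84, q* = 496.
With the rebate, buyers effectively pay pb = ps − 45, where ps is the price sellers receive.
Demand in terms of ps becomes qd = 1252 − 9(ps − 45) = 1657 - 9ps. Setting this equal to supply: 1657 - 9ps = -8 + 6ps, so ps = 111.
Buyers pay pb = 111 − 45 = 66; q' = -8 + 6·111 = 658.
The subsidy expands output by 658 − 496 = 162 past the efficient level; on those units the gap between marginal cost and willingness to pay runs from 0 up to 45.
DWL = ½ × 45 × 162 = 3645.

Deadweight loss = $3645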